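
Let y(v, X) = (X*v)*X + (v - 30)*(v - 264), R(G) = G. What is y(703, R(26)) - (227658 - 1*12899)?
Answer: 555916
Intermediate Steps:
y(v, X) = v*X**2 + (-264 + v)*(-30 + v) (y(v, X) = v*X**2 + (-30 + v)*(-264 + v) = v*X**2 + (-264 + v)*(-30 + v))
y(703, R(26)) - (227658 - 1*12899) = (7920 + 703**2 - 294*703 + 703*26**2) - (227658 - 1*12899) = (7920 + 494209 - 206682 + 703*676) - (227658 - 12899) = (7920 + 494209 - 206682 + 475228) - 1*214759 = 770675 - 214759 = 555916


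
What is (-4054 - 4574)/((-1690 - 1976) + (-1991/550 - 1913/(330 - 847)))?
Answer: 74344600/31588009 ≈ 2.3536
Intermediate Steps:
(-4054 - 4574)/((-1690 - 1976) + (-1991/550 - 1913/(330 - 847))) = -8628/(-3666 + (-1991*1/550 - 1913/(-517))) = -8628/(-3666 + (-181/50 - 1913*(-1/517))) = -8628/(-3666 + (-181/50 + 1913/517)) = -8628/(-3666 + 2073/25850) = -8628/(-94764027/25850) = -8628*(-25850/94764027) = 74344600/31588009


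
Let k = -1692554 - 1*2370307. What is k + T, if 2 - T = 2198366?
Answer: -6261225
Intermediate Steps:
T = -2198364 (T = 2 - 1*2198366 = 2 - 2198366 = -2198364)
k = -4062861 (k = -1692554 - 2370307 = -4062861)
k + T = -4062861 - 2198364 = -6261225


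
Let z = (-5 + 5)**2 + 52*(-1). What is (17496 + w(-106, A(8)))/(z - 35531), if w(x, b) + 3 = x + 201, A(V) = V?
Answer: -17588/35583 ≈ -0.49428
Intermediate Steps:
w(x, b) = 198 + x (w(x, b) = -3 + (x + 201) = -3 + (201 + x) = 198 + x)
z = -52 (z = 0**2 - 52 = 0 - 52 = -52)
(17496 + w(-106, A(8)))/(z - 35531) = (17496 + (198 - 106))/(-52 - 35531) = (17496 + 92)/(-35583) = 17588*(-1/35583) = -17588/35583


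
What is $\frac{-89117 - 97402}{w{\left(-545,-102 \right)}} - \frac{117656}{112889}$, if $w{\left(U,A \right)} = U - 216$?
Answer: $\frac{2995201025}{12272647} \approx 244.05$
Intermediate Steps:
$w{\left(U,A \right)} = -216 + U$
$\frac{-89117 - 97402}{w{\left(-545,-102 \right)}} - \frac{117656}{112889} = \frac{-89117 - 97402}{-216 - 545} - \frac{117656}{112889} = - \frac{186519}{-761} - \frac{16808}{16127} = \left(-186519\right) \left(- \frac{1}{761}\right) - \frac{16808}{16127} = \frac{186519}{761} - \frac{16808}{16127} = \frac{2995201025}{12272647}$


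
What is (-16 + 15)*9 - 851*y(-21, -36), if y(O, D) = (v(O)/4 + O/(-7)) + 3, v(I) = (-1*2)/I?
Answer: -215681/42 ≈ -5135.3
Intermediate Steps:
v(I) = -2/I
y(O, D) = 3 - 1/(2*O) - O/7 (y(O, D) = (-2/O/4 + O/(-7)) + 3 = (-2/O*(1/4) + O*(-1/7)) + 3 = (-1/(2*O) - O/7) + 3 = 3 - 1/(2*O) - O/7)
(-16 + 15)*9 - 851*y(-21, -36) = (-16 + 15)*9 - 851*(3 - 1/2/(-21) - 1/7*(-21)) = -1*9 - 851*(3 - 1/2*(-1/21) + 3) = -9 - 851*(3 + 1/42 + 3) = -9 - 851*253/42 = -9 - 215303/42 = -215681/42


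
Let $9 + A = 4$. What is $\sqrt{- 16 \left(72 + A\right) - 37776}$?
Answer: $8 i \sqrt{607} \approx 197.1 i$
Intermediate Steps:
$A = -5$ ($A = -9 + 4 = -5$)
$\sqrt{- 16 \left(72 + A\right) - 37776} = \sqrt{- 16 \left(72 - 5\right) - 37776} = \sqrt{\left(-16\right) 67 - 37776} = \sqrt{-1072 - 37776} = \sqrt{-38848} = 8 i \sqrt{607}$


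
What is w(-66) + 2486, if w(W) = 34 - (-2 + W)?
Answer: 2588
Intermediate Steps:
w(W) = 36 - W (w(W) = 34 + (2 - W) = 36 - W)
w(-66) + 2486 = (36 - 1*(-66)) + 2486 = (36 + 66) + 2486 = 102 + 2486 = 2588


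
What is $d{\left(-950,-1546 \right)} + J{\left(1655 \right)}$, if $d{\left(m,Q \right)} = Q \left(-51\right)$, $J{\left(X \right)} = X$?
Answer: $80501$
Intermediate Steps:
$d{\left(m,Q \right)} = - 51 Q$
$d{\left(-950,-1546 \right)} + J{\left(1655 \right)} = \left(-51\right) \left(-1546\right) + 1655 = 78846 + 1655 = 80501$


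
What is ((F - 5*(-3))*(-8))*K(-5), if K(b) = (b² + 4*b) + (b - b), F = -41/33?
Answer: -18160/33 ≈ -550.30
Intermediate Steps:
F = -41/33 (F = -41*1/33 = -41/33 ≈ -1.2424)
K(b) = b² + 4*b (K(b) = (b² + 4*b) + 0 = b² + 4*b)
((F - 5*(-3))*(-8))*K(-5) = ((-41/33 - 5*(-3))*(-8))*(-5*(4 - 5)) = ((-41/33 + 15)*(-8))*(-5*(-1)) = ((454/33)*(-8))*5 = -3632/33*5 = -18160/33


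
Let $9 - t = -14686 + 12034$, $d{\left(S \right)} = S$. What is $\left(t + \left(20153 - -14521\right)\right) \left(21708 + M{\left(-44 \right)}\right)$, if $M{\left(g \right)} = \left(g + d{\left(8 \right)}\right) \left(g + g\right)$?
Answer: $928745460$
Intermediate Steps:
$t = 2661$ ($t = 9 - \left(-14686 + 12034\right) = 9 - -2652 = 9 + 2652 = 2661$)
$M{\left(g \right)} = 2 g \left(8 + g\right)$ ($M{\left(g \right)} = \left(g + 8\right) \left(g + g\right) = \left(8 + g\right) 2 g = 2 g \left(8 + g\right)$)
$\left(t + \left(20153 - -14521\right)\right) \left(21708 + M{\left(-44 \right)}\right) = \left(2661 + \left(20153 - -14521\right)\right) \left(21708 + 2 \left(-44\right) \left(8 - 44\right)\right) = \left(2661 + \left(20153 + 14521\right)\right) \left(21708 + 2 \left(-44\right) \left(-36\right)\right) = \left(2661 + 34674\right) \left(21708 + 3168\right) = 37335 \cdot 24876 = 928745460$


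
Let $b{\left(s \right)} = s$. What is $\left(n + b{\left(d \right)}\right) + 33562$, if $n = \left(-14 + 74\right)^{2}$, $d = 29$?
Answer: $37191$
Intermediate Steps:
$n = 3600$ ($n = 60^{2} = 3600$)
$\left(n + b{\left(d \right)}\right) + 33562 = \left(3600 + 29\right) + 33562 = 3629 + 33562 = 37191$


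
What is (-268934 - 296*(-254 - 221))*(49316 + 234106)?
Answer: -36372678948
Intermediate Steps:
(-268934 - 296*(-254 - 221))*(49316 + 234106) = (-268934 - 296*(-475))*283422 = (-268934 + 140600)*283422 = -128334*283422 = -36372678948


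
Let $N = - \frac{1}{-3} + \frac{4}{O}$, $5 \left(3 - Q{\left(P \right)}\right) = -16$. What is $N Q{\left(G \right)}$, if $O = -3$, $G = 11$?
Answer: $- \frac{31}{5} \approx -6.2$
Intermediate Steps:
$Q{\left(P \right)} = \frac{31}{5}$ ($Q{\left(P \right)} = 3 - - \frac{16}{5} = 3 + \frac{16}{5} = \frac{31}{5}$)
$N = -1$ ($N = - \frac{1}{-3} + \frac{4}{-3} = \left(-1\right) \left(- \frac{1}{3}\right) + 4 \left(- \frac{1}{3}\right) = \frac{1}{3} - \frac{4}{3} = -1$)
$N Q{\left(G \right)} = \left(-1\right) \frac{31}{5} = - \frac{31}{5}$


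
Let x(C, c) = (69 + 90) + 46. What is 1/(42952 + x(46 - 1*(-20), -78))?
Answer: 1/43157 ≈ 2.3171e-5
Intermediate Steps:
x(C, c) = 205 (x(C, c) = 159 + 46 = 205)
1/(42952 + x(46 - 1*(-20), -78)) = 1/(42952 + 205) = 1/43157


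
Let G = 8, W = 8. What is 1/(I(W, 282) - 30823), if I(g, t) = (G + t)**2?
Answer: 1/53277 ≈ 1.8770e-5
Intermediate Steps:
I(g, t) = (8 + t)**2
1/(I(W, 282) - 30823) = 1/((8 + 282)**2 - 30823) = 1/(290**2 - 30823) = 1/(84100 - 30823) = 1/53277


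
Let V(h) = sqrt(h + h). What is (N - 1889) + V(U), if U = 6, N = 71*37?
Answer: 738 + 2*sqrt(3) ≈ 741.46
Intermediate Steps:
N = 2627
V(h) = sqrt(2)*sqrt(h) (V(h) = sqrt(2*h) = sqrt(2)*sqrt(h))
(N - 1889) + V(U) = (2627 - 1889) + sqrt(2)*sqrt(6) = 738 + 2*sqrt(3)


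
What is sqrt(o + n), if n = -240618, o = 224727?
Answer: I*sqrt(15891) ≈ 126.06*I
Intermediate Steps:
sqrt(o + n) = sqrt(224727 - 240618) = sqrt(-15891) = I*sqrt(15891)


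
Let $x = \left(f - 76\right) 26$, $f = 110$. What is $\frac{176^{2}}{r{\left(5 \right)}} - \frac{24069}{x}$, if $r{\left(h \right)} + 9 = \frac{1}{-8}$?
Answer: $- \frac{220819309}{64532} \approx -3421.9$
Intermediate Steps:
$r{\left(h \right)} = - \frac{73}{8}$ ($r{\left(h \right)} = -9 + \frac{1}{-8} = -9 - \frac{1}{8} = - \frac{73}{8}$)
$x = 884$ ($x = \left(110 - 76\right) 26 = 34 \cdot 26 = 884$)
$\frac{176^{2}}{r{\left(5 \right)}} - \frac{24069}{x} = \frac{176^{2}}{- \frac{73}{8}} - \frac{24069}{884} = 30976 \left(- \frac{8}{73}\right) - \frac{24069}{884} = - \frac{247808}{73} - \frac{24069}{884} = - \frac{220819309}{64532}$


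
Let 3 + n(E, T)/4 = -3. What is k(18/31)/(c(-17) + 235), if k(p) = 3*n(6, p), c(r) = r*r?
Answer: -18/131 ≈ -0.13740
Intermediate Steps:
n(E, T) = -24 (n(E, T) = -12 + 4*(-3) = -12 - 12 = -24)
c(r) = r**2
k(p) = -72 (k(p) = 3*(-24) = -72)
k(18/31)/(c(-17) + 235) = -72/((-17)**2 + 235) = -72/(289 + 235) = -72/524 = -72*1/524 = -18/131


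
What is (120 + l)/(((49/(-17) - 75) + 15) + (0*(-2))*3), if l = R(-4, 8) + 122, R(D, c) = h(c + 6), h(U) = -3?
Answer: -4063/1069 ≈ -3.8007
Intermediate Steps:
R(D, c) = -3
l = 119 (l = -3 + 122 = 119)
(120 + l)/(((49/(-17) - 75) + 15) + (0*(-2))*3) = (120 + 119)/(((49/(-17) - 75) + 15) + (0*(-2))*3) = 239/(((49*(-1/17) - 75) + 15) + 0*3) = 239/(((-49/17 - 75) + 15) + 0) = 239/((-1324/17 + 15) + 0) = 239/(-1069/17 + 0) = 239/(-1069/17) = 239*(-17/1069) = -4063/1069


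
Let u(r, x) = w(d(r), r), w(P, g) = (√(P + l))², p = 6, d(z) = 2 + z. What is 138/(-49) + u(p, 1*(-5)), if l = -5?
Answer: 9/49 ≈ 0.18367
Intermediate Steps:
w(P, g) = -5 + P (w(P, g) = (√(P - 5))² = (√(-5 + P))² = -5 + P)
u(r, x) = -3 + r (u(r, x) = -5 + (2 + r) = -3 + r)
138/(-49) + u(p, 1*(-5)) = 138/(-49) + (-3 + 6) = -1/49*138 + 3 = -138/49 + 3 = 9/49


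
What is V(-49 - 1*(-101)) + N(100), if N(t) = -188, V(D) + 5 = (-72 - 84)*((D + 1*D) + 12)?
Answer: -18289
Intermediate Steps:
V(D) = -1877 - 312*D (V(D) = -5 + (-72 - 84)*((D + 1*D) + 12) = -5 - 156*((D + D) + 12) = -5 - 156*(2*D + 12) = -5 - 156*(12 + 2*D) = -5 + (-1872 - 312*D) = -1877 - 312*D)
V(-49 - 1*(-101)) + N(100) = (-1877 - 312*(-49 - 1*(-101))) - 188 = (-1877 - 312*(-49 + 101)) - 188 = (-1877 - 312*52) - 188 = (-1877 - 16224) - 188 = -18101 - 188 = -18289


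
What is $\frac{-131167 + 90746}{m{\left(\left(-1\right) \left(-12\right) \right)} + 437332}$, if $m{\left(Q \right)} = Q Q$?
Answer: $- \frac{40421}{437476} \approx -0.092396$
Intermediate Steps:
$m{\left(Q \right)} = Q^{2}$
$\frac{-131167 + 90746}{m{\left(\left(-1\right) \left(-12\right) \right)} + 437332} = \frac{-131167 + 90746}{\left(\left(-1\right) \left(-12\right)\right)^{2} + 437332} = - \frac{40421}{12^{2} + 437332} = - \frac{40421}{144 + 437332} = - \frac{40421}{437476}$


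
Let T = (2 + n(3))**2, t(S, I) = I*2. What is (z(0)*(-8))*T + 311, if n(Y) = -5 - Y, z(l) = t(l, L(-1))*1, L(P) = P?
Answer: 887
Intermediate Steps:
t(S, I) = 2*I
z(l) = -2 (z(l) = (2*(-1))*1 = -2*1 = -2)
T = 36 (T = (2 + (-5 - 1*3))**2 = (2 + (-5 - 3))**2 = (2 - 8)**2 = (-6)**2 = 36)
(z(0)*(-8))*T + 311 = -2*(-8)*36 + 311 = 16*36 + 311 = 576 + 311 = 887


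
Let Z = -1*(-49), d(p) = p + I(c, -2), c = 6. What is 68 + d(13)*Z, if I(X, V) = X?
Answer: 999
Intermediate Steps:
d(p) = 6 + p (d(p) = p + 6 = 6 + p)
Z = 49
68 + d(13)*Z = 68 + (6 + 13)*49 = 68 + 19*49 = 68 + 931 = 999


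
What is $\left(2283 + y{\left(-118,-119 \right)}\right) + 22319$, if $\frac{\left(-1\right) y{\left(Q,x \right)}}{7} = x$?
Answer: $25435$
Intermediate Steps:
$y{\left(Q,x \right)} = - 7 x$
$\left(2283 + y{\left(-118,-119 \right)}\right) + 22319 = \left(2283 - -833\right) + 22319 = \left(2283 + 833\right) + 22319 = 3116 + 22319 = 25435$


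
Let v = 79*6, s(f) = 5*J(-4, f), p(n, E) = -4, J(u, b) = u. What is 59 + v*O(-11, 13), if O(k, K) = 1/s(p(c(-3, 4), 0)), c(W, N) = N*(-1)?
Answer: 353/10 ≈ 35.300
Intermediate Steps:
c(W, N) = -N
s(f) = -20 (s(f) = 5*(-4) = -20)
O(k, K) = -1/20 (O(k, K) = 1/(-20) = -1/20)
v = 474
59 + v*O(-11, 13) = 59 + 474*(-1/20) = 59 - 237/10 = 353/10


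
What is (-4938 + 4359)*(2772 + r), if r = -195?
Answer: -1492083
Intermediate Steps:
(-4938 + 4359)*(2772 + r) = (-4938 + 4359)*(2772 - 195) = -579*2577 = -1492083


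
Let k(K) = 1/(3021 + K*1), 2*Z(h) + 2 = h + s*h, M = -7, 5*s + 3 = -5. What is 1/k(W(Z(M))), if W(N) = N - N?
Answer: 3021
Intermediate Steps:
s = -8/5 (s = -⅗ + (⅕)*(-5) = -⅗ - 1 = -8/5 ≈ -1.6000)
Z(h) = -1 - 3*h/10 (Z(h) = -1 + (h - 8*h/5)/2 = -1 + (-3*h/5)/2 = -1 - 3*h/10)
W(N) = 0
k(K) = 1/(3021 + K)
1/k(W(Z(M))) = 1/(1/(3021 + 0)) = 1/(1/3021) = 3021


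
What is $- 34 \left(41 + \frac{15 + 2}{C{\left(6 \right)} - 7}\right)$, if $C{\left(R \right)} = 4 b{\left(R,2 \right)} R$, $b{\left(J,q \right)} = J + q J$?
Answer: $- \frac{34884}{25} \approx -1395.4$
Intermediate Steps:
$b{\left(J,q \right)} = J + J q$
$C{\left(R \right)} = 12 R^{2}$ ($C{\left(R \right)} = 4 R \left(1 + 2\right) R = 4 R 3 R = 4 \cdot 3 R R = 12 R R = 12 R^{2}$)
$- 34 \left(41 + \frac{15 + 2}{C{\left(6 \right)} - 7}\right) = - 34 \left(41 + \frac{15 + 2}{12 \cdot 6^{2} - 7}\right) = - 34 \left(41 + \frac{17}{12 \cdot 36 - 7}\right) = - 34 \left(41 + \frac{17}{432 - 7}\right) = - 34 \left(41 + \frac{17}{425}\right) = - 34 \left(41 + 17 \cdot \frac{1}{425}\right) = - 34 \left(41 + \frac{1}{25}\right) = \left(-34\right) \frac{1026}{25} = - \frac{34884}{25}$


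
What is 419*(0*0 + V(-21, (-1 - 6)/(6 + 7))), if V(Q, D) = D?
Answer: -2933/13 ≈ -225.62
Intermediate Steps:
419*(0*0 + V(-21, (-1 - 6)/(6 + 7))) = 419*(0*0 + (-1 - 6)/(6 + 7)) = 419*(0 - 7/13) = 419*(-7/13) = -2933/13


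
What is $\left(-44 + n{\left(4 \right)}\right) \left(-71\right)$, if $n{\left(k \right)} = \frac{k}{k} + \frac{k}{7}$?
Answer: $\frac{21087}{7} \approx 3012.4$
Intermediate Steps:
$n{\left(k \right)} = 1 + \frac{k}{7}$ ($n{\left(k \right)} = 1 + k \frac{1}{7} = 1 + \frac{k}{7}$)
$\left(-44 + n{\left(4 \right)}\right) \left(-71\right) = \left(-44 + \left(1 + \frac{1}{7} \cdot 4\right)\right) \left(-71\right) = \left(-44 + \left(1 + \frac{4}{7}\right)\right) \left(-71\right) = \left(-44 + \frac{11}{7}\right) \left(-71\right) = \left(- \frac{297}{7}\right) \left(-71\right) = \frac{21087}{7}$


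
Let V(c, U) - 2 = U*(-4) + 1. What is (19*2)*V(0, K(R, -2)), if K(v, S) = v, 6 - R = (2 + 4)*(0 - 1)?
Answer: -1710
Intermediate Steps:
R = 12 (R = 6 - (2 + 4)*(0 - 1) = 6 - 6*(-1) = 6 - 1*(-6) = 6 + 6 = 12)
V(c, U) = 3 - 4*U (V(c, U) = 2 + (U*(-4) + 1) = 2 + (-4*U + 1) = 2 + (1 - 4*U) = 3 - 4*U)
(19*2)*V(0, K(R, -2)) = (19*2)*(3 - 4*12) = 38*(3 - 48) = 38*(-45) = -1710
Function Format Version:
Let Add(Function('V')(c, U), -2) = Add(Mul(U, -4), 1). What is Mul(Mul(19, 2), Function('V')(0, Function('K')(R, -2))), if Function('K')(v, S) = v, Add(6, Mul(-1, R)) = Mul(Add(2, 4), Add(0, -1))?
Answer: -1710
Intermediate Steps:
R = 12 (R = Add(6, Mul(-1, Mul(Add(2, 4), Add(0, -1)))) = Add(6, Mul(-1, Mul(6, -1))) = Add(6, Mul(-1, -6)) = Add(6, 6) = 12)
Function('V')(c, U) = Add(3, Mul(-4, U)) (Function('V')(c, U) = Add(2, Add(Mul(U, -4), 1)) = Add(2, Add(Mul(-4, U), 1)) = Add(2, Add(1, Mul(-4, U))) = Add(3, Mul(-4, U)))
Mul(Mul(19, 2), Function('V')(0, Function('K')(R, -2))) = Mul(Mul(19, 2), Add(3, Mul(-4, 12))) = Mul(38, Add(3, -48)) = Mul(38, -45) = -1710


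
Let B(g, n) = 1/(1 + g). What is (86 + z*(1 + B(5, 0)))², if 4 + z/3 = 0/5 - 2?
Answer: 4225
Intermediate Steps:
z = -18 (z = -12 + 3*(0/5 - 2) = -12 + 3*(0*(⅕) - 2) = -12 + 3*(0 - 2) = -12 + 3*(-2) = -12 - 6 = -18)
(86 + z*(1 + B(5, 0)))² = (86 - 18*(1 + 1/(1 + 5)))² = (86 - 18*(1 + 1/6))² = (86 - 18*(1 + ⅙))² = (86 - 18*7/6)² = (86 - 21)² = 65² = 4225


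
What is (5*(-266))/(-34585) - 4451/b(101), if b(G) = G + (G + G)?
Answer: -30706969/2095851 ≈ -14.651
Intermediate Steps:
b(G) = 3*G (b(G) = G + 2*G = 3*G)
(5*(-266))/(-34585) - 4451/b(101) = (5*(-266))/(-34585) - 4451/(3*101) = -1330*(-1/34585) - 4451/303 = 266/6917 - 4451*1/303 = 266/6917 - 4451/303 = -30706969/2095851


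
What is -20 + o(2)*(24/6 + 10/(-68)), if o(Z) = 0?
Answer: -20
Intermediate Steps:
-20 + o(2)*(24/6 + 10/(-68)) = -20 + 0*(24/6 + 10/(-68)) = -20 + 0*(24*(⅙) + 10*(-1/68)) = -20 + 0*(4 - 5/34) = -20 + 0*(131/34) = -20 + 0 = -20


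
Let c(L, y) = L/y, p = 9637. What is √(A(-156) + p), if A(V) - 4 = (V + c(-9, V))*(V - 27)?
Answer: √25808627/26 ≈ 195.39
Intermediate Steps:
A(V) = 4 + (-27 + V)*(V - 9/V) (A(V) = 4 + (V - 9/V)*(V - 27) = 4 + (V - 9/V)*(-27 + V) = 4 + (-27 + V)*(V - 9/V))
√(A(-156) + p) = √((-5 + (-156)² - 27*(-156) + 243/(-156)) + 9637) = √((-5 + 24336 + 4212 + 243*(-1/156)) + 9637) = √((-5 + 24336 + 4212 - 81/52) + 9637) = √(1484155/52 + 9637) = √(1985279/52) = √25808627/26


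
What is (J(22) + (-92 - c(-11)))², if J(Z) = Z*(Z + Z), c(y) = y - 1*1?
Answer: 788544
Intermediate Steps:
c(y) = -1 + y (c(y) = y - 1 = -1 + y)
J(Z) = 2*Z² (J(Z) = Z*(2*Z) = 2*Z²)
(J(22) + (-92 - c(-11)))² = (2*22² + (-92 - (-1 - 11)))² = (2*484 + (-92 - 1*(-12)))² = (968 + (-92 + 12))² = (968 - 80)² = 888² = 788544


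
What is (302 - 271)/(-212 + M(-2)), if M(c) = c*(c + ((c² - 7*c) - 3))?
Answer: -31/238 ≈ -0.13025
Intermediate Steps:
M(c) = c*(-3 + c² - 6*c) (M(c) = c*(c + (-3 + c² - 7*c)) = c*(-3 + c² - 6*c))
(302 - 271)/(-212 + M(-2)) = (302 - 271)/(-212 - 2*(-3 + (-2)² - 6*(-2))) = 31/(-212 - 2*(-3 + 4 + 12)) = 31/(-212 - 2*13) = 31/(-212 - 26) = 31/(-238) = 31*(-1/238) = -31/238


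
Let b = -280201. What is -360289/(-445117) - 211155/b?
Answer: 194942018224/124722228517 ≈ 1.5630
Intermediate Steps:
-360289/(-445117) - 211155/b = -360289/(-445117) - 211155/(-280201) = -360289*(-1/445117) - 211155*(-1/280201) = 360289/445117 + 211155/280201 = 194942018224/124722228517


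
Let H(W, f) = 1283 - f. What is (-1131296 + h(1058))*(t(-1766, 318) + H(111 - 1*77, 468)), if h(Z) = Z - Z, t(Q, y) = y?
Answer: -1281758368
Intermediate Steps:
h(Z) = 0
(-1131296 + h(1058))*(t(-1766, 318) + H(111 - 1*77, 468)) = (-1131296 + 0)*(318 + (1283 - 1*468)) = -1131296*(318 + (1283 - 468)) = -1131296*(318 + 815) = -1131296*1133 = -1281758368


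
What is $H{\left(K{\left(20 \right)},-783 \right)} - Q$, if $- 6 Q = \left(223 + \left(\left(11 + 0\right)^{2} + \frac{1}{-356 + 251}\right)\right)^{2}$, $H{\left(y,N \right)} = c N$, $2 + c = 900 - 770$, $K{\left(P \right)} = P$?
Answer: $- \frac{5325235439}{66150} \approx -80502.0$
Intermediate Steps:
$c = 128$ ($c = -2 + \left(900 - 770\right) = -2 + 130 = 128$)
$H{\left(y,N \right)} = 128 N$
$Q = - \frac{1304582161}{66150}$ ($Q = - \frac{\left(223 + \left(\left(11 + 0\right)^{2} + \frac{1}{-356 + 251}\right)\right)^{2}}{6} = - \frac{\left(223 + \left(11^{2} + \frac{1}{-105}\right)\right)^{2}}{6} = - \frac{\left(223 + \left(121 - \frac{1}{105}\right)\right)^{2}}{6} = - \frac{\left(223 + \frac{12704}{105}\right)^{2}}{6} = - \frac{\left(\frac{36119}{105}\right)^{2}}{6} = \left(- \frac{1}{6}\right) \frac{1304582161}{11025} = - \frac{1304582161}{66150} \approx -19722.0$)
$H{\left(K{\left(20 \right)},-783 \right)} - Q = 128 \left(-783\right) - - \frac{1304582161}{66150} = -100224 + \frac{1304582161}{66150} = - \frac{5325235439}{66150}$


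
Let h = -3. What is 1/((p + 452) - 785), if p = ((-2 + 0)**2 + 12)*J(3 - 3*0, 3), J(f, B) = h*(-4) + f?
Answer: -1/93 ≈ -0.010753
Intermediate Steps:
J(f, B) = 12 + f (J(f, B) = -3*(-4) + f = 12 + f)
p = 240 (p = ((-2 + 0)**2 + 12)*(12 + (3 - 3*0)) = ((-2)**2 + 12)*(12 + (3 + 0)) = (4 + 12)*(12 + 3) = 16*15 = 240)
1/((p + 452) - 785) = 1/((240 + 452) - 785) = 1/(692 - 785) = 1/(-93) = -1/93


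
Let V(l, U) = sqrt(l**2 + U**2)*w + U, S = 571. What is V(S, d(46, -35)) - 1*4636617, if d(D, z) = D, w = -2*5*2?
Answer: -4636571 - 20*sqrt(328157) ≈ -4.6480e+6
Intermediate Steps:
w = -20 (w = -10*2 = -20)
V(l, U) = U - 20*sqrt(U**2 + l**2) (V(l, U) = sqrt(l**2 + U**2)*(-20) + U = sqrt(U**2 + l**2)*(-20) + U = -20*sqrt(U**2 + l**2) + U = U - 20*sqrt(U**2 + l**2))
V(S, d(46, -35)) - 1*4636617 = (46 - 20*sqrt(46**2 + 571**2)) - 1*4636617 = (46 - 20*sqrt(2116 + 326041)) - 4636617 = (46 - 20*sqrt(328157)) - 4636617 = -4636571 - 20*sqrt(328157)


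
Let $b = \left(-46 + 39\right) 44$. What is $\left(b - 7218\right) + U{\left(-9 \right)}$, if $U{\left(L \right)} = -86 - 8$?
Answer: $-7620$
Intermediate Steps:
$b = -308$ ($b = \left(-7\right) 44 = -308$)
$U{\left(L \right)} = -94$
$\left(b - 7218\right) + U{\left(-9 \right)} = \left(-308 - 7218\right) - 94 = -7526 - 94 = -7620$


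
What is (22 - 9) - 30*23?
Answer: -677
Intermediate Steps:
(22 - 9) - 30*23 = 13 - 690 = -677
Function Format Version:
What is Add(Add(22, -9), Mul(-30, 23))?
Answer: -677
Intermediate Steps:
Add(Add(22, -9), Mul(-30, 23)) = Add(13, -690) = -677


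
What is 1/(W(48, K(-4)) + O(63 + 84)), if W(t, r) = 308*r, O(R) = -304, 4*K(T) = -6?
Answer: -1/766 ≈ -0.0013055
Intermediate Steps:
K(T) = -3/2 (K(T) = (¼)*(-6) = -3/2)
1/(W(48, K(-4)) + O(63 + 84)) = 1/(308*(-3/2) - 304) = 1/(-462 - 304) = 1/(-766) = -1/766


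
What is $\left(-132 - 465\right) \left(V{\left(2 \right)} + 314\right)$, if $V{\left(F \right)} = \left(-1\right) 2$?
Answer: $-186264$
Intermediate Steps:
$V{\left(F \right)} = -2$
$\left(-132 - 465\right) \left(V{\left(2 \right)} + 314\right) = \left(-132 - 465\right) \left(-2 + 314\right) = \left(-597\right) 312 = -186264$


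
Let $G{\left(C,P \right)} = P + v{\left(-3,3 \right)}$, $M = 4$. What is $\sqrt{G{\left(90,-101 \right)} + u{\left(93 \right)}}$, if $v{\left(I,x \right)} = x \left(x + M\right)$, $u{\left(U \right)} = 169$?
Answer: $\sqrt{89} \approx 9.434$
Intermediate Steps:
$v{\left(I,x \right)} = x \left(4 + x\right)$ ($v{\left(I,x \right)} = x \left(x + 4\right) = x \left(4 + x\right)$)
$G{\left(C,P \right)} = 21 + P$ ($G{\left(C,P \right)} = P + 3 \left(4 + 3\right) = P + 3 \cdot 7 = P + 21 = 21 + P$)
$\sqrt{G{\left(90,-101 \right)} + u{\left(93 \right)}} = \sqrt{\left(21 - 101\right) + 169} = \sqrt{-80 + 169} = \sqrt{89}$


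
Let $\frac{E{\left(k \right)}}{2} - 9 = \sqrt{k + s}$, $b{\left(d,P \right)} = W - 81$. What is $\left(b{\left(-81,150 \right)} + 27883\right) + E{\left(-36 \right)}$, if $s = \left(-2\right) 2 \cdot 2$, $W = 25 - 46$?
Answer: $27799 + 4 i \sqrt{11} \approx 27799.0 + 13.266 i$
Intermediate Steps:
$W = -21$
$b{\left(d,P \right)} = -102$ ($b{\left(d,P \right)} = -21 - 81 = -102$)
$s = -8$ ($s = \left(-4\right) 2 = -8$)
$E{\left(k \right)} = 18 + 2 \sqrt{-8 + k}$ ($E{\left(k \right)} = 18 + 2 \sqrt{k - 8} = 18 + 2 \sqrt{-8 + k}$)
$\left(b{\left(-81,150 \right)} + 27883\right) + E{\left(-36 \right)} = \left(-102 + 27883\right) + \left(18 + 2 \sqrt{-8 - 36}\right) = 27781 + \left(18 + 2 \sqrt{-44}\right) = 27781 + \left(18 + 2 \cdot 2 i \sqrt{11}\right) = 27781 + \left(18 + 4 i \sqrt{11}\right) = 27799 + 4 i \sqrt{11}$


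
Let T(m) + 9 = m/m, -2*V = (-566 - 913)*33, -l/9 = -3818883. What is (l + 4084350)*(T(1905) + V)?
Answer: 1876223604927/2 ≈ 9.3811e+11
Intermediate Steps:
l = 34369947 (l = -9*(-3818883) = 34369947)
V = 48807/2 (V = -(-566 - 913)*33/2 = -(-1479)*33/2 = -½*(-48807) = 48807/2 ≈ 24404.)
T(m) = -8 (T(m) = -9 + m/m = -9 + 1 = -8)
(l + 4084350)*(T(1905) + V) = (34369947 + 4084350)*(-8 + 48807/2) = 38454297*(48791/2) = 1876223604927/2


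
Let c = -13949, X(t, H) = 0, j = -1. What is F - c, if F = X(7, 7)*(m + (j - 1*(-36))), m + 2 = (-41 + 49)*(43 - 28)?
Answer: 13949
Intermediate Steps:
m = 118 (m = -2 + (-41 + 49)*(43 - 28) = -2 + 8*15 = -2 + 120 = 118)
F = 0 (F = 0*(118 + (-1 - 1*(-36))) = 0*(118 + (-1 + 36)) = 0*(118 + 35) = 0*153 = 0)
F - c = 0 - 1*(-13949) = 0 + 13949 = 13949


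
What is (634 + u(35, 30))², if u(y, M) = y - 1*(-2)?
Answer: 450241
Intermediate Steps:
u(y, M) = 2 + y (u(y, M) = y + 2 = 2 + y)
(634 + u(35, 30))² = (634 + (2 + 35))² = (634 + 37)² = 671² = 450241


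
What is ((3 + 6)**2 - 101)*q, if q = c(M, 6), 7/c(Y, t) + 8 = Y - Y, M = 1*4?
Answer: 35/2 ≈ 17.500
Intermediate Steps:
M = 4
c(Y, t) = -7/8 (c(Y, t) = 7/(-8 + (Y - Y)) = 7/(-8 + 0) = 7/(-8) = 7*(-1/8) = -7/8)
q = -7/8 ≈ -0.87500
((3 + 6)**2 - 101)*q = ((3 + 6)**2 - 101)*(-7/8) = (9**2 - 101)*(-7/8) = (81 - 101)*(-7/8) = -20*(-7/8) = 35/2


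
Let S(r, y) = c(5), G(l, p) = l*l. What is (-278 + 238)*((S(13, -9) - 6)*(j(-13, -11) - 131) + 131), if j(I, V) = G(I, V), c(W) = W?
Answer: -3720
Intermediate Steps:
G(l, p) = l²
j(I, V) = I²
S(r, y) = 5
(-278 + 238)*((S(13, -9) - 6)*(j(-13, -11) - 131) + 131) = (-278 + 238)*((5 - 6)*((-13)² - 131) + 131) = -40*(-(169 - 131) + 131) = -40*(-1*38 + 131) = -40*(-38 + 131) = -40*93 = -3720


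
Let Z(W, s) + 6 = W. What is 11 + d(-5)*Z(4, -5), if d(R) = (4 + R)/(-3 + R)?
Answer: 43/4 ≈ 10.750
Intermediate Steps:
Z(W, s) = -6 + W
d(R) = (4 + R)/(-3 + R)
11 + d(-5)*Z(4, -5) = 11 + ((4 - 5)/(-3 - 5))*(-6 + 4) = 11 + (-1/(-8))*(-2) = 11 - ⅛*(-1)*(-2) = 11 + (⅛)*(-2) = 11 - ¼ = 43/4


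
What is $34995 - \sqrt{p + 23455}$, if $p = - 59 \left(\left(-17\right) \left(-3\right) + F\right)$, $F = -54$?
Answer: $34995 - 4 \sqrt{1477} \approx 34841.0$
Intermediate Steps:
$p = 177$ ($p = - 59 \left(\left(-17\right) \left(-3\right) - 54\right) = - 59 \left(51 - 54\right) = \left(-59\right) \left(-3\right) = 177$)
$34995 - \sqrt{p + 23455} = 34995 - \sqrt{177 + 23455} = 34995 - \sqrt{23632} = 34995 - 4 \sqrt{1477}$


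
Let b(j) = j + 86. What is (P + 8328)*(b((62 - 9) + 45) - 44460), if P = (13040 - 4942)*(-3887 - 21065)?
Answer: 8946097211168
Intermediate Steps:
b(j) = 86 + j
P = -202061296 (P = 8098*(-24952) = -202061296)
(P + 8328)*(b((62 - 9) + 45) - 44460) = (-202061296 + 8328)*((86 + ((62 - 9) + 45)) - 44460) = -202052968*((86 + (53 + 45)) - 44460) = -202052968*((86 + 98) - 44460) = -202052968*(184 - 44460) = -202052968*(-44276) = 8946097211168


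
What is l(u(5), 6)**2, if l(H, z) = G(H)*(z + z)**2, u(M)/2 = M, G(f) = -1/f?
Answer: 5184/25 ≈ 207.36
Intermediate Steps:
u(M) = 2*M
l(H, z) = -4*z**2/H (l(H, z) = (-1/H)*(z + z)**2 = (-1/H)*(2*z)**2 = (-1/H)*(4*z**2) = -4*z**2/H)
l(u(5), 6)**2 = (-4*6**2/2*5)**2 = (-4*36/10)**2 = (-4*1/10*36)**2 = (-72/5)**2 = 5184/25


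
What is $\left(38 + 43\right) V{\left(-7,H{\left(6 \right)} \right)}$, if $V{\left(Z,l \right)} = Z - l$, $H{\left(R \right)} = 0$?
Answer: $-567$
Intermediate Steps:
$\left(38 + 43\right) V{\left(-7,H{\left(6 \right)} \right)} = \left(38 + 43\right) \left(-7 - 0\right) = 81 \left(-7 + 0\right) = 81 \left(-7\right) = -567$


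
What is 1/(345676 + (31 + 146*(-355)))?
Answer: 1/293877 ≈ 3.4028e-6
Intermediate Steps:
1/(345676 + (31 + 146*(-355))) = 1/(345676 + (31 - 51830)) = 1/(345676 - 51799) = 1/293877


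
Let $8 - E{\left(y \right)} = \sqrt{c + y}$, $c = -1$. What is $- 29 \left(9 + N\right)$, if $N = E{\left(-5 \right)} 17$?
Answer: $-4205 + 493 i \sqrt{6} \approx -4205.0 + 1207.6 i$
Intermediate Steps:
$E{\left(y \right)} = 8 - \sqrt{-1 + y}$
$N = 136 - 17 i \sqrt{6}$ ($N = \left(8 - \sqrt{-1 - 5}\right) 17 = \left(8 - \sqrt{-6}\right) 17 = \left(8 - i \sqrt{6}\right) 17 = 136 - 17 i \sqrt{6} \approx 136.0 - 41.641 i$)
$- 29 \left(9 + N\right) = - 29 \left(9 + \left(136 - 17 i \sqrt{6}\right)\right) = - 29 \left(145 - 17 i \sqrt{6}\right) = -4205 + 493 i \sqrt{6}$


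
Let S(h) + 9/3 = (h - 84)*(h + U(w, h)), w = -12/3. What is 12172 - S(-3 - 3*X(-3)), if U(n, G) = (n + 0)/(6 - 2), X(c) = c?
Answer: 12565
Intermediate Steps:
w = -4 (w = -12*⅓ = -4)
U(n, G) = n/4
S(h) = -3 + (-1 + h)*(-84 + h) (S(h) = -3 + (h - 84)*(h + (¼)*(-4)) = -3 + (-84 + h)*(h - 1) = -3 + (-84 + h)*(-1 + h) = -3 + (-1 + h)*(-84 + h))
12172 - S(-3 - 3*X(-3)) = 12172 - (81 + (-3 - 3*(-3))² - 85*(-3 - 3*(-3))) = 12172 - (81 + (-3 + 9)² - 85*(-3 + 9)) = 12172 - (81 + 6² - 85*6) = 12172 - (81 + 36 - 510) = 12172 - 1*(-393) = 12172 + 393 = 12565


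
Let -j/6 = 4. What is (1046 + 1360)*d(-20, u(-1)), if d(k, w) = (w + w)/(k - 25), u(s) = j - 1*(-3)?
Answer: 11228/5 ≈ 2245.6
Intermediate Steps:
j = -24 (j = -6*4 = -24)
u(s) = -21 (u(s) = -24 - 1*(-3) = -24 + 3 = -21)
d(k, w) = 2*w/(-25 + k) (d(k, w) = (2*w)/(-25 + k) = 2*w/(-25 + k))
(1046 + 1360)*d(-20, u(-1)) = (1046 + 1360)*(2*(-21)/(-25 - 20)) = 2406*(2*(-21)/(-45)) = 2406*(2*(-21)*(-1/45)) = 2406*(14/15) = 11228/5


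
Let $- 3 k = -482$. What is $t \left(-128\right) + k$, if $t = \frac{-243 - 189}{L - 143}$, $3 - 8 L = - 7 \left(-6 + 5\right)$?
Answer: $- \frac{193442}{861} \approx -224.67$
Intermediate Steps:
$k = \frac{482}{3}$ ($k = \left(- \frac{1}{3}\right) \left(-482\right) = \frac{482}{3} \approx 160.67$)
$L = - \frac{1}{2}$ ($L = \frac{3}{8} - \frac{\left(-7\right) \left(-6 + 5\right)}{8} = \frac{3}{8} - \frac{\left(-7\right) \left(-1\right)}{8} = \frac{3}{8} - \frac{7}{8} = - \frac{1}{2} \approx -0.5$)
$t = \frac{864}{287}$ ($t = \frac{-243 - 189}{- \frac{1}{2} - 143} = - \frac{432}{- \frac{287}{2}} = \left(-432\right) \left(- \frac{2}{287}\right) = \frac{864}{287} \approx 3.0105$)
$t \left(-128\right) + k = \frac{864}{287} \left(-128\right) + \frac{482}{3} = - \frac{110592}{287} + \frac{482}{3} = - \frac{193442}{861}$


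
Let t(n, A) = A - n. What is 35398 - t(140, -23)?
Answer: 35561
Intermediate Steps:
35398 - t(140, -23) = 35398 - (-23 - 1*140) = 35398 - (-23 - 140) = 35398 - 1*(-163) = 35398 + 163 = 35561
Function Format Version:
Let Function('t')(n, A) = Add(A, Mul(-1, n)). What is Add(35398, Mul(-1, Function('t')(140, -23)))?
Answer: 35561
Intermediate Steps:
Add(35398, Mul(-1, Function('t')(140, -23))) = Add(35398, Mul(-1, Add(-23, Mul(-1, 140)))) = Add(35398, Mul(-1, Add(-23, -140))) = Add(35398, Mul(-1, -163)) = Add(35398, 163) = 35561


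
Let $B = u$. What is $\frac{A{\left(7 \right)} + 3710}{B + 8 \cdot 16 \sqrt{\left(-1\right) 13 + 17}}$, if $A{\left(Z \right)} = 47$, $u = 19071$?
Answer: $\frac{3757}{19327} \approx 0.19439$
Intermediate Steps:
$B = 19071$
$\frac{A{\left(7 \right)} + 3710}{B + 8 \cdot 16 \sqrt{\left(-1\right) 13 + 17}} = \frac{47 + 3710}{19071 + 8 \cdot 16 \sqrt{\left(-1\right) 13 + 17}} = \frac{3757}{19071 + 128 \sqrt{-13 + 17}} = \frac{3757}{19071 + 128 \sqrt{4}} = \frac{3757}{19071 + 128 \cdot 2} = \frac{3757}{19071 + 256} = \frac{3757}{19327}$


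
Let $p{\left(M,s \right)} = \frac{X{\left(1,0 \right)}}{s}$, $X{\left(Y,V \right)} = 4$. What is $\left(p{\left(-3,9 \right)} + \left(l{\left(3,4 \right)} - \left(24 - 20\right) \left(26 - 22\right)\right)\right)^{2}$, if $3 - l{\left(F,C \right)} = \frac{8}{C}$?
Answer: $\frac{17161}{81} \approx 211.86$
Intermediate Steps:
$p{\left(M,s \right)} = \frac{4}{s}$
$l{\left(F,C \right)} = 3 - \frac{8}{C}$
$\left(p{\left(-3,9 \right)} + \left(l{\left(3,4 \right)} - \left(24 - 20\right) \left(26 - 22\right)\right)\right)^{2} = \left(\frac{4}{9} - \left(-3 + 2 + \left(24 - 20\right) \left(26 - 22\right)\right)\right)^{2} = \left(4 \cdot \frac{1}{9} + \left(\left(3 - 2\right) - 4 \cdot 4\right)\right)^{2} = \left(\frac{4}{9} + \left(\left(3 - 2\right) - 16\right)\right)^{2} = \left(\frac{4}{9} + \left(1 - 16\right)\right)^{2} = \left(\frac{4}{9} - 15\right)^{2} = \left(- \frac{131}{9}\right)^{2} = \frac{17161}{81}$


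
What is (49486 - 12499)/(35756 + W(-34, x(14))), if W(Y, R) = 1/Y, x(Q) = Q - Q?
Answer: 1257558/1215703 ≈ 1.0344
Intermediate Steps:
x(Q) = 0
(49486 - 12499)/(35756 + W(-34, x(14))) = (49486 - 12499)/(35756 + 1/(-34)) = 36987/(35756 - 1/34) = 36987/(1215703/34) = 36987*(34/1215703) = 1257558/1215703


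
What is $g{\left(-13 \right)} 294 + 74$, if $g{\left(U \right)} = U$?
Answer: $-3748$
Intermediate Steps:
$g{\left(-13 \right)} 294 + 74 = \left(-13\right) 294 + 74 = -3822 + 74 = -3748$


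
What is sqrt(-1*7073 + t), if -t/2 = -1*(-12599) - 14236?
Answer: I*sqrt(3799) ≈ 61.636*I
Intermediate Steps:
t = 3274 (t = -2*(-1*(-12599) - 14236) = -2*(12599 - 14236) = -2*(-1637) = 3274)
sqrt(-1*7073 + t) = sqrt(-1*7073 + 3274) = sqrt(-7073 + 3274) = sqrt(-3799) = I*sqrt(3799)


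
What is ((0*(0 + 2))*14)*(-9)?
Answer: 0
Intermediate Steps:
((0*(0 + 2))*14)*(-9) = ((0*2)*14)*(-9) = (0*14)*(-9) = 0*(-9) = 0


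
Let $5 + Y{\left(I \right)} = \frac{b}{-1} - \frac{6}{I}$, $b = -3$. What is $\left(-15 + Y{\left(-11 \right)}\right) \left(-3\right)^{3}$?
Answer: $\frac{4887}{11} \approx 444.27$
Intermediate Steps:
$Y{\left(I \right)} = -2 - \frac{6}{I}$ ($Y{\left(I \right)} = -5 - \left(-3 + \frac{6}{I}\right) = -5 + \left(3 - \frac{6}{I}\right) = -2 - \frac{6}{I}$)
$\left(-15 + Y{\left(-11 \right)}\right) \left(-3\right)^{3} = \left(-15 - \left(2 + \frac{6}{-11}\right)\right) \left(-3\right)^{3} = \left(-15 - \frac{16}{11}\right) \left(-27\right) = \left(- \frac{181}{11}\right) \left(-27\right) = \frac{4887}{11}$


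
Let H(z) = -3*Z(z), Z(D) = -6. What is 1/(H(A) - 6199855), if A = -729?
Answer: -1/6199837 ≈ -1.6129e-7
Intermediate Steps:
H(z) = 18 (H(z) = -3*(-6) = 18)
1/(H(A) - 6199855) = 1/(18 - 6199855) = 1/(-6199837) = -1/6199837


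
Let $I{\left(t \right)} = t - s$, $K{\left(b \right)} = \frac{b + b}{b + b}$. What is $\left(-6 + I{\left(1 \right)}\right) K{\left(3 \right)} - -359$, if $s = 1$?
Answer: $353$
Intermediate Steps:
$K{\left(b \right)} = 1$ ($K{\left(b \right)} = \frac{2 b}{2 b} = 2 b \frac{1}{2 b} = 1$)
$I{\left(t \right)} = -1 + t$ ($I{\left(t \right)} = t - 1 = -1 + t$)
$\left(-6 + I{\left(1 \right)}\right) K{\left(3 \right)} - -359 = \left(-6 + \left(-1 + 1\right)\right) 1 - -359 = \left(-6 + 0\right) 1 + 359 = \left(-6\right) 1 + 359 = -6 + 359 = 353$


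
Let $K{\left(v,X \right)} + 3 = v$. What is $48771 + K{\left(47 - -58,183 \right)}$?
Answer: $48873$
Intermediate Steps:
$K{\left(v,X \right)} = -3 + v$
$48771 + K{\left(47 - -58,183 \right)} = 48771 + \left(-3 + \left(47 - -58\right)\right) = 48771 + \left(-3 + \left(47 + 58\right)\right) = 48771 + \left(-3 + 105\right) = 48771 + 102 = 48873$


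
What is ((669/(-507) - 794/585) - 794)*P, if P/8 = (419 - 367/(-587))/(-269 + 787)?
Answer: -1193908507712/231242193 ≈ -5163.0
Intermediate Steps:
P = 985280/152033 (P = 8*((419 - 367/(-587))/(-269 + 787)) = 8*((419 - 367*(-1/587))/518) = 8*((419 + 367/587)*(1/518)) = 8*((246320/587)*(1/518)) = 8*(123160/152033) = 985280/152033 ≈ 6.4807)
((669/(-507) - 794/585) - 794)*P = ((669/(-507) - 794/585) - 794)*(985280/152033) = ((669*(-1/507) - 794*1/585) - 794)*(985280/152033) = ((-223/169 - 794/585) - 794)*(985280/152033) = (-20357/7605 - 794)*(985280/152033) = -6058727/7605*985280/152033 = -1193908507712/231242193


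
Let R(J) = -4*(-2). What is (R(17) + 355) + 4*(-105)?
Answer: -57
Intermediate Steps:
R(J) = 8
(R(17) + 355) + 4*(-105) = (8 + 355) + 4*(-105) = 363 - 420 = -57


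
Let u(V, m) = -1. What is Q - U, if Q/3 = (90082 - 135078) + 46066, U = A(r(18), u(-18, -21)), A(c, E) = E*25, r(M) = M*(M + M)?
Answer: 3235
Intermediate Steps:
r(M) = 2*M² (r(M) = M*(2*M) = 2*M²)
A(c, E) = 25*E
U = -25 (U = 25*(-1) = -25)
Q = 3210 (Q = 3*((90082 - 135078) + 46066) = 3*(-44996 + 46066) = 3*1070 = 3210)
Q - U = 3210 - 1*(-25) = 3210 + 25 = 3235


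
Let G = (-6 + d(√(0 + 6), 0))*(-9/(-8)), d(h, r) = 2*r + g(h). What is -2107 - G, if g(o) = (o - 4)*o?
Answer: -2107 + 9*√6/2 ≈ -2096.0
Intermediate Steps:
g(o) = o*(-4 + o) (g(o) = (-4 + o)*o = o*(-4 + o))
d(h, r) = 2*r + h*(-4 + h)
G = -27/4 + 9*√6*(-4 + √6)/8 (G = (-6 + (2*0 + √(0 + 6)*(-4 + √(0 + 6))))*(-9/(-8)) = (-6 + (0 + √6*(-4 + √6)))*(-9*(-⅛)) = (-6 + √6*(-4 + √6))*(9/8) = -27/4 + 9*√6*(-4 + √6)/8 ≈ -11.023)
-2107 - G = -2107 - (-9)*√6/2 = -2107 + 9*√6/2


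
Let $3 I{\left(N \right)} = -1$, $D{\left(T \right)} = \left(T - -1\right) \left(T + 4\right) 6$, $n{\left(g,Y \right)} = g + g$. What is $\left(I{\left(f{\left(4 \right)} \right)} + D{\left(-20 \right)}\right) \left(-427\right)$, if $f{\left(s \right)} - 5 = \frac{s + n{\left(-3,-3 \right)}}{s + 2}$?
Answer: $- \frac{2336117}{3} \approx -7.7871 \cdot 10^{5}$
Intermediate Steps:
$n{\left(g,Y \right)} = 2 g$
$D{\left(T \right)} = \left(1 + T\right) \left(24 + 6 T\right)$ ($D{\left(T \right)} = \left(T + 1\right) \left(4 + T\right) 6 = \left(1 + T\right) \left(24 + 6 T\right)$)
$f{\left(s \right)} = 5 + \frac{-6 + s}{2 + s}$ ($f{\left(s \right)} = 5 + \frac{s + 2 \left(-3\right)}{s + 2} = 5 + \frac{s - 6}{2 + s} = 5 + \frac{-6 + s}{2 + s}$)
$I{\left(N \right)} = - \frac{1}{3}$ ($I{\left(N \right)} = \frac{1}{3} \left(-1\right) = - \frac{1}{3}$)
$\left(I{\left(f{\left(4 \right)} \right)} + D{\left(-20 \right)}\right) \left(-427\right) = \left(- \frac{1}{3} + \left(24 + 6 \left(-20\right)^{2} + 30 \left(-20\right)\right)\right) \left(-427\right) = \left(- \frac{1}{3} + \left(24 + 6 \cdot 400 - 600\right)\right) \left(-427\right) = \left(- \frac{1}{3} + \left(24 + 2400 - 600\right)\right) \left(-427\right) = \left(- \frac{1}{3} + 1824\right) \left(-427\right) = \frac{5471}{3} \left(-427\right) = - \frac{2336117}{3}$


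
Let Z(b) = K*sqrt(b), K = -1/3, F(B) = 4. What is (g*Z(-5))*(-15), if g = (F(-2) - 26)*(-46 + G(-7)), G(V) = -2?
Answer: 5280*I*sqrt(5) ≈ 11806.0*I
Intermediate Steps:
K = -1/3 (K = -1*1/3 = -1/3 ≈ -0.33333)
Z(b) = -sqrt(b)/3
g = 1056 (g = (4 - 26)*(-46 - 2) = -22*(-48) = 1056)
(g*Z(-5))*(-15) = (1056*(-I*sqrt(5)/3))*(-15) = -352*I*sqrt(5)*(-15) = 5280*I*sqrt(5)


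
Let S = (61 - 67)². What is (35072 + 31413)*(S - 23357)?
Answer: -1550496685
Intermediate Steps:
S = 36 (S = (-6)² = 36)
(35072 + 31413)*(S - 23357) = (35072 + 31413)*(36 - 23357) = 66485*(-23321) = -1550496685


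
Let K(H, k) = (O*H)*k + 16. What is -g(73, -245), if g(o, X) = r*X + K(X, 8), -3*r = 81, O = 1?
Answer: -4671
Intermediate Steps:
r = -27 (r = -1/3*81 = -27)
K(H, k) = 16 + H*k (K(H, k) = (1*H)*k + 16 = H*k + 16 = 16 + H*k)
g(o, X) = 16 - 19*X (g(o, X) = -27*X + (16 + X*8) = -27*X + (16 + 8*X) = 16 - 19*X)
-g(73, -245) = -(16 - 19*(-245)) = -(16 + 4655) = -1*4671 = -4671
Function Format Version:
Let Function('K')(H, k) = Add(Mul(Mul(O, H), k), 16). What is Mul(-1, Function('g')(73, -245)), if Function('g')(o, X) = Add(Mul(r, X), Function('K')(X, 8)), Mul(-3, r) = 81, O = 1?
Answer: -4671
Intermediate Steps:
r = -27 (r = Mul(Rational(-1, 3), 81) = -27)
Function('K')(H, k) = Add(16, Mul(H, k)) (Function('K')(H, k) = Add(Mul(Mul(1, H), k), 16) = Add(Mul(H, k), 16) = Add(16, Mul(H, k)))
Function('g')(o, X) = Add(16, Mul(-19, X)) (Function('g')(o, X) = Add(Mul(-27, X), Add(16, Mul(X, 8))) = Add(Mul(-27, X), Add(16, Mul(8, X))) = Add(16, Mul(-19, X)))
Mul(-1, Function('g')(73, -245)) = Mul(-1, Add(16, Mul(-19, -245))) = Mul(-1, Add(16, 4655)) = Mul(-1, 4671) = -4671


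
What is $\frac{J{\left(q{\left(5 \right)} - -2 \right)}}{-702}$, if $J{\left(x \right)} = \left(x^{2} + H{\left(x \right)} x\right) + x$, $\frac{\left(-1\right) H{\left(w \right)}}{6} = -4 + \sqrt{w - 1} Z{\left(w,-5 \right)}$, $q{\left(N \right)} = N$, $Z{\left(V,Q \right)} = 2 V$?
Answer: $- \frac{112}{351} + \frac{98 \sqrt{6}}{117} \approx 1.7326$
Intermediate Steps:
$H{\left(w \right)} = 24 - 12 w \sqrt{-1 + w}$ ($H{\left(w \right)} = - 6 \left(-4 + \sqrt{w - 1} \cdot 2 w\right) = - 6 \left(-4 + \sqrt{-1 + w} 2 w\right) = - 6 \left(-4 + 2 w \sqrt{-1 + w}\right) = 24 - 12 w \sqrt{-1 + w}$)
$J{\left(x \right)} = x + x^{2} + x \left(24 - 12 x \sqrt{-1 + x}\right)$ ($J{\left(x \right)} = \left(x^{2} + \left(24 - 12 x \sqrt{-1 + x}\right) x\right) + x = \left(x^{2} + x \left(24 - 12 x \sqrt{-1 + x}\right)\right) + x = x + x^{2} + x \left(24 - 12 x \sqrt{-1 + x}\right)$)
$\frac{J{\left(q{\left(5 \right)} - -2 \right)}}{-702} = \frac{\left(5 - -2\right) \left(25 + \left(5 - -2\right) - 12 \left(5 - -2\right) \sqrt{-1 + \left(5 - -2\right)}\right)}{-702} = \left(5 + 2\right) \left(25 + \left(5 + 2\right) - 12 \left(5 + 2\right) \sqrt{-1 + \left(5 + 2\right)}\right) \left(- \frac{1}{702}\right) = 7 \left(25 + 7 - 84 \sqrt{-1 + 7}\right) \left(- \frac{1}{702}\right) = 7 \left(25 + 7 - 84 \sqrt{6}\right) \left(- \frac{1}{702}\right) = 7 \left(32 - 84 \sqrt{6}\right) \left(- \frac{1}{702}\right) = \left(224 - 588 \sqrt{6}\right) \left(- \frac{1}{702}\right) = - \frac{112}{351} + \frac{98 \sqrt{6}}{117}$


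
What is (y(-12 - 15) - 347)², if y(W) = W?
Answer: 139876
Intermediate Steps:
(y(-12 - 15) - 347)² = ((-12 - 15) - 347)² = (-27 - 347)² = (-374)² = 139876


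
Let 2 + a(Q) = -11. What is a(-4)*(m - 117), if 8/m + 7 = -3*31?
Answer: 38051/25 ≈ 1522.0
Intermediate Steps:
a(Q) = -13 (a(Q) = -2 - 11 = -13)
m = -2/25 (m = 8/(-7 - 3*31) = 8/(-7 - 93) = 8/(-100) = 8*(-1/100) = -2/25 ≈ -0.080000)
a(-4)*(m - 117) = -13*(-2/25 - 117) = -13*(-2927/25) = 38051/25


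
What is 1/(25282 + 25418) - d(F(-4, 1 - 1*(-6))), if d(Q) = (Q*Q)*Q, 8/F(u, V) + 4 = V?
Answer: -8652791/456300 ≈ -18.963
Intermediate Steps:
F(u, V) = 8/(-4 + V)
d(Q) = Q³ (d(Q) = Q²*Q = Q³)
1/(25282 + 25418) - d(F(-4, 1 - 1*(-6))) = 1/(25282 + 25418) - (8/(-4 + (1 - 1*(-6))))³ = 1/50700 - (8/(-4 + (1 + 6)))³ = 1/50700 - (8/(-4 + 7))³ = 1/50700 - (8/3)³ = 1/50700 - 1*512/27 = 1/50700 - 512/27 = -8652791/456300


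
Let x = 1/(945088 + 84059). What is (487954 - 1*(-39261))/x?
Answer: 542581735605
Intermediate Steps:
x = 1/1029147 ≈ 9.7168e-7
(487954 - 1*(-39261))/x = (487954 - 1*(-39261))/(1/1029147) = (487954 + 39261)*1029147 = 527215*1029147 = 542581735605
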